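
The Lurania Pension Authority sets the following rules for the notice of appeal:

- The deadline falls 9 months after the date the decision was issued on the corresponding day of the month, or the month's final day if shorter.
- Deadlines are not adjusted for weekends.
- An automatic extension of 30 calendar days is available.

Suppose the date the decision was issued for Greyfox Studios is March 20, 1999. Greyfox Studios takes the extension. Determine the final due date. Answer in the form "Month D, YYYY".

Moving 9 months forward from March 20, 1999 on the corresponding day gives December 20, 1999.
No adjustment is made for weekends or holidays, so December 20, 1999 stands.
Add the 30 calendar-day extension to December 20, 1999: January 19, 2000.
No adjustment is made for weekends or holidays, so January 19, 2000 stands.
Deadline: January 19, 2000.

January 19, 2000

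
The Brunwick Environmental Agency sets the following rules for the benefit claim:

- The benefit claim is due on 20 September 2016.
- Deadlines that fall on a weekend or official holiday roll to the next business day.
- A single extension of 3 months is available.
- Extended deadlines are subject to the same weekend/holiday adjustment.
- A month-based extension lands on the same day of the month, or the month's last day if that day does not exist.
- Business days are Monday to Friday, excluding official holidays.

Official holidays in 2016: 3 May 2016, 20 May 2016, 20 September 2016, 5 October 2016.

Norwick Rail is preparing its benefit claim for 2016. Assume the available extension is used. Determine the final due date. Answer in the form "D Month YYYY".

21 December 2016

The stated deadline is 20 September 2016.
20 September 2016 is a listed holiday; the next business day is 21 September 2016 (Wednesday).
Add 3 months to 21 September 2016: 21 December 2016.
21 December 2016 falls on a Wednesday, which is a business day, so no adjustment is needed.
So the filing is due 21 December 2016.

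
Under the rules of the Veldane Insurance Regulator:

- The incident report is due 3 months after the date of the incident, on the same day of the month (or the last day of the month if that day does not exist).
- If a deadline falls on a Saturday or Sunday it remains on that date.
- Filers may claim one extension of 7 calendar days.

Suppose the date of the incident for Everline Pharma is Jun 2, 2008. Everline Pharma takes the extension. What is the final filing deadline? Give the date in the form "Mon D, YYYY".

Sep 9, 2008

3 months after Jun 2, 2008, on the same day of the month, is Sep 2, 2008.
No adjustment is made for weekends or holidays, so Sep 2, 2008 stands.
Applying the 7-calendar-day extension: Sep 2, 2008 + 7 days = Sep 9, 2008.
No adjustment is made for weekends or holidays, so Sep 9, 2008 stands.
Deadline: Sep 9, 2008.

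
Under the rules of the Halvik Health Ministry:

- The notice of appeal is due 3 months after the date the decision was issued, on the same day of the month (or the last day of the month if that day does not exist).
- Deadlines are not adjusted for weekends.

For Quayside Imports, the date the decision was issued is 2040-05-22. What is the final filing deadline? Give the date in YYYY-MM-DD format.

2040-08-22

Moving 3 months forward from 2040-05-22 on the corresponding day gives 2040-08-22.
2040-08-22 is a Wednesday; no weekend or holiday adjustment applies.
The final due date is 2040-08-22.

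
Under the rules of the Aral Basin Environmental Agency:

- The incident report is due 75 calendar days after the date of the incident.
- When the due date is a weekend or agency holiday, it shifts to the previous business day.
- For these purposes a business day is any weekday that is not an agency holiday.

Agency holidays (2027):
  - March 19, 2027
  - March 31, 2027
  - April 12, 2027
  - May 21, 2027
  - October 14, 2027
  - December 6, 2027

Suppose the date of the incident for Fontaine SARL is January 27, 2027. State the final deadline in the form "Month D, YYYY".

April 9, 2027

Trigger date January 27, 2027 + 75 calendar days = April 12, 2027.
April 12, 2027 is a listed holiday, so it moves to the preceding business day, April 9, 2027 (Friday).
Deadline: April 9, 2027.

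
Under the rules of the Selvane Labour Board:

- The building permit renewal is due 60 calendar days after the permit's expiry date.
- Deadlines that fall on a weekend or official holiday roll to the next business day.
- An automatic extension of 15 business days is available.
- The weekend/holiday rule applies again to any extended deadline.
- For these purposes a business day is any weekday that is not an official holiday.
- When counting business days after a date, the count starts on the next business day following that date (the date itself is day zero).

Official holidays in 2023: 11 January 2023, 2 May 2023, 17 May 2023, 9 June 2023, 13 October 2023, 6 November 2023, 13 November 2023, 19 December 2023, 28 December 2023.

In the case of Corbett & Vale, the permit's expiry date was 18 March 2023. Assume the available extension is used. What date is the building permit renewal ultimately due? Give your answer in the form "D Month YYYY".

Trigger date 18 March 2023 + 60 calendar days = 17 May 2023.
17 May 2023 is a listed holiday, so it moves to the next business day, 18 May 2023 (Thursday).
Counting 15 further business days from 18 May 2023 reaches 8 June 2023.
Since 8 June 2023 is a Thursday and not a holiday, the date is unchanged.
The final due date is 8 June 2023.

8 June 2023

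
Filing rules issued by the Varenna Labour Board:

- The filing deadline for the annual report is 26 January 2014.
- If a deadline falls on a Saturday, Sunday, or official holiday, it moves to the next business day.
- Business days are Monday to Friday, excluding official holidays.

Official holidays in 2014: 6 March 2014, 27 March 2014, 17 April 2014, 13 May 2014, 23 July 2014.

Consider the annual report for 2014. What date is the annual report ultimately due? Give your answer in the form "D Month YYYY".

The stated deadline is 26 January 2014.
26 January 2014 is a Sunday, so it moves to the next business day, 27 January 2014 (Monday).
Final deadline: 27 January 2014.

27 January 2014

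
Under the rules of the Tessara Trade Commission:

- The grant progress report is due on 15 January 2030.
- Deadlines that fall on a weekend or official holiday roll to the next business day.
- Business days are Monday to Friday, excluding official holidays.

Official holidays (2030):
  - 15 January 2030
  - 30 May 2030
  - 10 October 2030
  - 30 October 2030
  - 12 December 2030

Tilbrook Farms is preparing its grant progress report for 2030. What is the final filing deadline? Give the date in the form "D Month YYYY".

16 January 2030

Start from the fixed due date, 15 January 2030.
15 January 2030 is a listed holiday, so it moves to the next business day, 16 January 2030 (Wednesday).
Final deadline: 16 January 2030.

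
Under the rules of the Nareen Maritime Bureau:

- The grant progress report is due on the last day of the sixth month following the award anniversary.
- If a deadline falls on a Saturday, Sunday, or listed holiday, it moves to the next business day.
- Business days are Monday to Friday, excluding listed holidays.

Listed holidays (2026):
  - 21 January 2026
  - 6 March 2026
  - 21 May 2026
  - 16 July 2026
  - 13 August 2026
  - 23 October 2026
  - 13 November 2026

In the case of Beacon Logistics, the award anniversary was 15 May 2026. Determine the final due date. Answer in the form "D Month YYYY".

The sixth month after 15 May 2026 is November 2026, whose last day is 30 November 2026.
30 November 2026 falls on a Monday, which is a business day, so no adjustment is needed.
Deadline: 30 November 2026.

30 November 2026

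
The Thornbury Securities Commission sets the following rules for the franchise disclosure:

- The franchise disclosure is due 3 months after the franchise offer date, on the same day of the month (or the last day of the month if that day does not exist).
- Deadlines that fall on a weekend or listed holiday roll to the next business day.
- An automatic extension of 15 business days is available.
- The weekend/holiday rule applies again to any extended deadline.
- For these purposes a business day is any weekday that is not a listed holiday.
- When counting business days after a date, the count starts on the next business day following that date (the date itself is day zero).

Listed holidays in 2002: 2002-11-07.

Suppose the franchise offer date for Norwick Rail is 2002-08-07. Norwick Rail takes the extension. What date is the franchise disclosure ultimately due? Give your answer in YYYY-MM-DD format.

2002-11-29

Moving 3 months forward from 2002-08-07 on the corresponding day gives 2002-11-07.
2002-11-07 is a listed holiday, so it moves to the next business day, 2002-11-08 (Friday).
The 15-business-day extension runs from 2002-11-08 to 2002-11-29.
2002-11-29 (Friday) is already a business day.
The final due date is 2002-11-29.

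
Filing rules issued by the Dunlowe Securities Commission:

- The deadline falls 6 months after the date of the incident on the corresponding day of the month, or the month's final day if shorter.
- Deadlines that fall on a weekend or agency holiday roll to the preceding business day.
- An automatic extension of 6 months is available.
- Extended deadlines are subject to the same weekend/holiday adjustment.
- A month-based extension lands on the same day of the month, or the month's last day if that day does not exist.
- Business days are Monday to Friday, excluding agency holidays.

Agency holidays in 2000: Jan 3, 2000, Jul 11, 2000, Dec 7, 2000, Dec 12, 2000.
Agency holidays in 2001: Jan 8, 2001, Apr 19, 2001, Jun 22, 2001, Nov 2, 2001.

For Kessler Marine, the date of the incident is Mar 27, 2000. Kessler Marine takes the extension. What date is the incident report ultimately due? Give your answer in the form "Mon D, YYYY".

Mar 27, 2001

6 months after Mar 27, 2000, on the same day of the month, is Sep 27, 2000.
Sep 27, 2000 (Wednesday) is already a business day.
Add 6 months to Sep 27, 2000: Mar 27, 2001.
Since Mar 27, 2001 is a Tuesday and not a holiday, the date is unchanged.
The final due date is Mar 27, 2001.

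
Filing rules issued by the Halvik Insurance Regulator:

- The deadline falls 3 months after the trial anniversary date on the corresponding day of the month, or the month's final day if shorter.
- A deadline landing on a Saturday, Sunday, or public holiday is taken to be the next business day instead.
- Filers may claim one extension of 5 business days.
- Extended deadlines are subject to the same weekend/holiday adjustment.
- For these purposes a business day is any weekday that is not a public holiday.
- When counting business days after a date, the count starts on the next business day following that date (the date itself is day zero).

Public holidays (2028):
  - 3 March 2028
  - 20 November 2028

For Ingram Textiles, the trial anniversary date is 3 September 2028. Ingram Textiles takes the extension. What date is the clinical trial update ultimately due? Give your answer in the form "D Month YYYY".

11 December 2028

Moving 3 months forward from 3 September 2028 on the corresponding day gives 3 December 2028.
3 December 2028 is a Sunday, so it moves to the next business day, 4 December 2028 (Monday).
Counting 5 further business days from 4 December 2028 reaches 11 December 2028.
11 December 2028 is a Monday and not a listed holiday, so it stands.
Deadline: 11 December 2028.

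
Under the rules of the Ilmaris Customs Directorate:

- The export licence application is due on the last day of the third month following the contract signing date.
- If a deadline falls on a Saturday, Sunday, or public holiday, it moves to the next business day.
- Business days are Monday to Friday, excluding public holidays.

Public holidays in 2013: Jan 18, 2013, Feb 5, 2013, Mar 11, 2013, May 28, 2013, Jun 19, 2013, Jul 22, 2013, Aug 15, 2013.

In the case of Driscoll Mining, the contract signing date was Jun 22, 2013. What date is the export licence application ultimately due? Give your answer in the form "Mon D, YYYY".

The third month after Jun 22, 2013 is September 2013, whose last day is Sep 30, 2013.
Since Sep 30, 2013 is a Monday and not a holiday, the date is unchanged.
The final due date is Sep 30, 2013.

Sep 30, 2013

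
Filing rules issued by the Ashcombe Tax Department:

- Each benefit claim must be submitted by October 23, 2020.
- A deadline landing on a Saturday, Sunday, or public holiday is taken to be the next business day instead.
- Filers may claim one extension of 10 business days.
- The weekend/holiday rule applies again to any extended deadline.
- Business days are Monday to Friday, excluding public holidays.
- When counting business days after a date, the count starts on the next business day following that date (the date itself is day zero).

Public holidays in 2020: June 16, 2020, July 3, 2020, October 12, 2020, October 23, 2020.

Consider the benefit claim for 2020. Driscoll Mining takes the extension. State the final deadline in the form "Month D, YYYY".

The stated deadline is October 23, 2020.
Because October 23, 2020 is a listed holiday, the deadline becomes October 26, 2020 (Monday).
Counting 10 further business days from October 26, 2020 reaches November 9, 2020.
November 9, 2020 is a Monday and not a listed holiday, so it stands.
Deadline: November 9, 2020.

November 9, 2020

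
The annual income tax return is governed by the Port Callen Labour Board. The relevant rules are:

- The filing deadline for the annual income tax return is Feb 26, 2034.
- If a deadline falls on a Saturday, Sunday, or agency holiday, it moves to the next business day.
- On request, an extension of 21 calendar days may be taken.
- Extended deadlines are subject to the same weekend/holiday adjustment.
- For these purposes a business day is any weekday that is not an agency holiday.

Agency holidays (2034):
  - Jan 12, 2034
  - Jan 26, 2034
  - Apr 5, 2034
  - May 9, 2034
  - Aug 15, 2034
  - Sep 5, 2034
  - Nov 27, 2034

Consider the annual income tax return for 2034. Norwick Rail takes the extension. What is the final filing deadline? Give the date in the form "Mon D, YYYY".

The statutory due date is Feb 26, 2034.
Feb 26, 2034 is a Sunday; the next business day is Feb 27, 2034 (Monday).
The 21-calendar-day extension moves the deadline from Feb 27, 2034 to Mar 20, 2034.
Mar 20, 2034 is a Monday and not a listed holiday, so it stands.
So the filing is due Mar 20, 2034.

Mar 20, 2034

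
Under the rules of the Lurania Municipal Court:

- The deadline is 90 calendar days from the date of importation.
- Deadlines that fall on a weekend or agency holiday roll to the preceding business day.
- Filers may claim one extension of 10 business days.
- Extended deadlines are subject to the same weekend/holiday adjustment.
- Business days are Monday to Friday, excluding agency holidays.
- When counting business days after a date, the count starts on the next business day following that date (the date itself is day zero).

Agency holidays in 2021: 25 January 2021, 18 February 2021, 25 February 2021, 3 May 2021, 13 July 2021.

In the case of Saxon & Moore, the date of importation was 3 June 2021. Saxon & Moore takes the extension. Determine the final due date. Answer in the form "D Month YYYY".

From 3 June 2021, 90 calendar days later is 1 September 2021.
Since 1 September 2021 is a Wednesday and not a holiday, the date is unchanged.
The 10-business-day extension runs from 1 September 2021 to 15 September 2021.
Since 15 September 2021 is a Wednesday and not a holiday, the date is unchanged.
The final due date is 15 September 2021.

15 September 2021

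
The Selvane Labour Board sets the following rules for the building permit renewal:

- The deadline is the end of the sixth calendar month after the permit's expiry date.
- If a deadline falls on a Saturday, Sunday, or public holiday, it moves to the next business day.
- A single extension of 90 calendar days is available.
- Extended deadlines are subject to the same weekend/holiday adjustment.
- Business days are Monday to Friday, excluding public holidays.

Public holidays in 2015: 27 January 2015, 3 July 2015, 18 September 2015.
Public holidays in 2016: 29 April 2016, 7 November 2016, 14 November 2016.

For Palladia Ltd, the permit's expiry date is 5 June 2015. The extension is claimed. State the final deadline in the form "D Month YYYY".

The sixth month after 5 June 2015 is December 2015, whose last day is 31 December 2015.
Since 31 December 2015 is a Thursday and not a holiday, the date is unchanged.
Add the 90 calendar-day extension to 31 December 2015: 30 March 2016.
Since 30 March 2016 is a Wednesday and not a holiday, the date is unchanged.
Final deadline: 30 March 2016.

30 March 2016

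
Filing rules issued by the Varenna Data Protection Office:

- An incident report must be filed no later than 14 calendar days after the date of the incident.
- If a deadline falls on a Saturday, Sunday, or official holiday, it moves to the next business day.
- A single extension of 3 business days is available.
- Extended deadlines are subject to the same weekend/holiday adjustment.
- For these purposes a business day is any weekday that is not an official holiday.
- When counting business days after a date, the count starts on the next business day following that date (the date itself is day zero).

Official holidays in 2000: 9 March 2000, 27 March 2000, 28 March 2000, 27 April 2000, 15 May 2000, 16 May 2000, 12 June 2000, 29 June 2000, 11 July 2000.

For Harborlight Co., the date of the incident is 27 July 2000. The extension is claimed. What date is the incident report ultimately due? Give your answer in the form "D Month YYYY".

15 August 2000

From 27 July 2000, 14 calendar days later is 10 August 2000.
10 August 2000 is a Thursday and not a listed holiday, so it stands.
Counting 3 further business days from 10 August 2000 reaches 15 August 2000.
15 August 2000 falls on a Tuesday, which is a business day, so no adjustment is needed.
So the filing is due 15 August 2000.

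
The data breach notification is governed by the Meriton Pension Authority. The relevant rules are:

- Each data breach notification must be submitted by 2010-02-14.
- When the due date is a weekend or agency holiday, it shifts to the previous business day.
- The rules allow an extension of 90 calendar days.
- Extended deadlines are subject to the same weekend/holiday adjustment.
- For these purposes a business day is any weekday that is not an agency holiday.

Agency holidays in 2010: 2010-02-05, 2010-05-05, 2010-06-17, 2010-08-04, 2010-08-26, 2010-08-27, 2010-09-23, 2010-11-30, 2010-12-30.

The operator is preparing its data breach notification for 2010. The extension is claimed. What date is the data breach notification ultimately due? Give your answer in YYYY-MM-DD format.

2010-05-13

The statutory due date is 2010-02-14.
2010-02-14 falls on a Sunday. Rolling to the preceding business day gives 2010-02-12, a Friday.
Add the 90 calendar-day extension to 2010-02-12: 2010-05-13.
2010-05-13 (Thursday) is already a business day.
Deadline: 2010-05-13.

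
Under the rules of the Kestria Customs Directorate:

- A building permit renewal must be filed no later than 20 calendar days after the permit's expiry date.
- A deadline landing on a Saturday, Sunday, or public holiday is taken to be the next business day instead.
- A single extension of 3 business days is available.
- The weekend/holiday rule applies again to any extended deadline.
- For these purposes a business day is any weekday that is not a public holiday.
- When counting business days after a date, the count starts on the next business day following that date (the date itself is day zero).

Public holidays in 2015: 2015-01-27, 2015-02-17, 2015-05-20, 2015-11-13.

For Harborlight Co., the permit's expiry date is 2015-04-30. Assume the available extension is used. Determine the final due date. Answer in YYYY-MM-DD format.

Adding 20 calendar days to 2015-04-30 gives 2015-05-20.
2015-05-20 falls on a listed holiday. Rolling to the next business day gives 2015-05-21, a Thursday.
Applying the 3-business-day extension: 3 business days after 2015-05-21 is 2015-05-26.
2015-05-26 is a Tuesday and not a listed holiday, so it stands.
The final due date is 2015-05-26.

2015-05-26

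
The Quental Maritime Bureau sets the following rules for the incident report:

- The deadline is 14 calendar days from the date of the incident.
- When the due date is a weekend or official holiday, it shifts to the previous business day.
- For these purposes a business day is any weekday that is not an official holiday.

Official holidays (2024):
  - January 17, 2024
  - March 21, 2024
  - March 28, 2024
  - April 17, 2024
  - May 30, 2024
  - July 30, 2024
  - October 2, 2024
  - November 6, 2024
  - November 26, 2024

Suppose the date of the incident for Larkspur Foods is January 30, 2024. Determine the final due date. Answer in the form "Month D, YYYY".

14 calendar days after January 30, 2024 is February 13, 2024.
February 13, 2024 is a Tuesday and not a listed holiday, so it stands.
The final due date is February 13, 2024.

February 13, 2024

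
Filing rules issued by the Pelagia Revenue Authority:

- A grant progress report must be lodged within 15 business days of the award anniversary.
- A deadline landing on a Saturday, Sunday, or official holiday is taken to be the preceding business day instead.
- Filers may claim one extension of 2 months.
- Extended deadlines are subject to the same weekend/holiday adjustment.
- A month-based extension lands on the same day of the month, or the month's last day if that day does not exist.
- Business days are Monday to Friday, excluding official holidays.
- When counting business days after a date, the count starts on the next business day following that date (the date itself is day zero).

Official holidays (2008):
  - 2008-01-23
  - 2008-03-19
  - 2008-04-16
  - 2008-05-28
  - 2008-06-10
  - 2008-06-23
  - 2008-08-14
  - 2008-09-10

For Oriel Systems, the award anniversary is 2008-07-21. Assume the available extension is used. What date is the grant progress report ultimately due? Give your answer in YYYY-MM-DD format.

2008-10-10

Counting 15 business days after 2008-07-21 (skipping weekends and listed holidays) reaches 2008-08-11.
2008-08-11 falls on a Monday, which is a business day, so no adjustment is needed.
Applying the 2 months extension: 2 months after 2008-08-11 is 2008-10-11.
Because 2008-10-11 is a Saturday, the deadline becomes 2008-10-10 (Friday).
The final due date is 2008-10-10.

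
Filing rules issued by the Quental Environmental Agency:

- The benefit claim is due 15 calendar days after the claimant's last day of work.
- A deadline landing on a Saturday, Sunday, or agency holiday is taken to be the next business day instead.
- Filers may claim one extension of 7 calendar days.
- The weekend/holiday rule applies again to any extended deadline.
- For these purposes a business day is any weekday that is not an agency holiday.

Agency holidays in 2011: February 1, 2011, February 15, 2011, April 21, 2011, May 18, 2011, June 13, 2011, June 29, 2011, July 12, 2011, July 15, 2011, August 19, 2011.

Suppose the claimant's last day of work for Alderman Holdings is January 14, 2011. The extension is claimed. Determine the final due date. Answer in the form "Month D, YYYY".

15 calendar days after January 14, 2011 is January 29, 2011.
Because January 29, 2011 is a Saturday, the deadline becomes January 31, 2011 (Monday).
Applying the 7-calendar-day extension: January 31, 2011 + 7 days = February 7, 2011.
Since February 7, 2011 is a Monday and not a holiday, the date is unchanged.
The final due date is February 7, 2011.

February 7, 2011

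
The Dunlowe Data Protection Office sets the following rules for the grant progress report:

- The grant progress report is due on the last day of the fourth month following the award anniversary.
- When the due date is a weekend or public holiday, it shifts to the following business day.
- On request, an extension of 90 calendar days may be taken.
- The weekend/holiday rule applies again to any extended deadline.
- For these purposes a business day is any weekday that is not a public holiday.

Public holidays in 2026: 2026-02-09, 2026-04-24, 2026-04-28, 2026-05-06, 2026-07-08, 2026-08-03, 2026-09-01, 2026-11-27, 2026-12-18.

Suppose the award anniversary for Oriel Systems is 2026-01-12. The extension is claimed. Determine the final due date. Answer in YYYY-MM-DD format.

2026-08-31

4 months after 2026-01-12 is May 2026; that month ends on 2026-05-31.
Because 2026-05-31 is a Sunday, the deadline becomes 2026-06-01 (Monday).
Add the 90 calendar-day extension to 2026-06-01: 2026-08-30.
2026-08-30 is a Sunday; the next business day is 2026-08-31 (Monday).
The final due date is 2026-08-31.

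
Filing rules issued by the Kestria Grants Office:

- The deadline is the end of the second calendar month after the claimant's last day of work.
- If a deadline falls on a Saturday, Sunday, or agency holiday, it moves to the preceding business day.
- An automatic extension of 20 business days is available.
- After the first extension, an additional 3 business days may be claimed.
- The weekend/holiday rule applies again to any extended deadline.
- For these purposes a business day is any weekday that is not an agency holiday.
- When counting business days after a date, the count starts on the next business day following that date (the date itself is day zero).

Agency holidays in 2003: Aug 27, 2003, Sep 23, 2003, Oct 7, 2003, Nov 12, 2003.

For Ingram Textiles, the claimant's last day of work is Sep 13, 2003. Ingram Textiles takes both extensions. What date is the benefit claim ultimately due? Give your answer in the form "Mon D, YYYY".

2 months after Sep 13, 2003 is November 2003; that month ends on Nov 30, 2003.
Nov 30, 2003 is a Sunday; the preceding business day is Nov 28, 2003 (Friday).
Applying the 20-business-day extension: 20 business days after Nov 28, 2003 is Dec 26, 2003.
Dec 26, 2003 is a Friday and not a listed holiday, so it stands.
The 3-business-day extension runs from Dec 26, 2003 to Dec 31, 2003.
Dec 31, 2003 (Wednesday) is already a business day.
So the filing is due Dec 31, 2003.

Dec 31, 2003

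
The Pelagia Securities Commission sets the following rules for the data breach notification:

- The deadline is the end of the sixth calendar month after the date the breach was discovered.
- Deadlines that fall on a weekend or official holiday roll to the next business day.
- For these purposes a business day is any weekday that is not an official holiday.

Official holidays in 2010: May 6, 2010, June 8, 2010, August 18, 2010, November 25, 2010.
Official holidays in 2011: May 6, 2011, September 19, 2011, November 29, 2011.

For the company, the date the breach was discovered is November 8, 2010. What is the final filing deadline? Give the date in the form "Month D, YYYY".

May 31, 2011

6 months after November 8, 2010 is May 2011; that month ends on May 31, 2011.
Since May 31, 2011 is a Tuesday and not a holiday, the date is unchanged.
So the filing is due May 31, 2011.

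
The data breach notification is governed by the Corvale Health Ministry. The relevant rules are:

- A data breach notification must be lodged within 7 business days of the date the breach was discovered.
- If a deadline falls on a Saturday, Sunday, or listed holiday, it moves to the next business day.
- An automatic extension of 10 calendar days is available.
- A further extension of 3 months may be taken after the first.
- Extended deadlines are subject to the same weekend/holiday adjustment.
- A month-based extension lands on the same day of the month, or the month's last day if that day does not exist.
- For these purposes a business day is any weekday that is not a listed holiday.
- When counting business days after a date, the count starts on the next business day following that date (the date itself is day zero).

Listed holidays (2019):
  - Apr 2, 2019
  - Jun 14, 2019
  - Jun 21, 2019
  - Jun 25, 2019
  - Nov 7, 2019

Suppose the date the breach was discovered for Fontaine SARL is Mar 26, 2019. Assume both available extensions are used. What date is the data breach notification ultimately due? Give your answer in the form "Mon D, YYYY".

Jul 15, 2019

Starting the day after Mar 26, 2019 and counting 7 business days lands on Apr 5, 2019.
Apr 5, 2019 falls on a Friday, which is a business day, so no adjustment is needed.
With the 10-day extension, Apr 5, 2019 becomes Apr 15, 2019.
Apr 15, 2019 falls on a Monday, which is a business day, so no adjustment is needed.
Add 3 months to Apr 15, 2019: Jul 15, 2019.
Since Jul 15, 2019 is a Monday and not a holiday, the date is unchanged.
The final due date is Jul 15, 2019.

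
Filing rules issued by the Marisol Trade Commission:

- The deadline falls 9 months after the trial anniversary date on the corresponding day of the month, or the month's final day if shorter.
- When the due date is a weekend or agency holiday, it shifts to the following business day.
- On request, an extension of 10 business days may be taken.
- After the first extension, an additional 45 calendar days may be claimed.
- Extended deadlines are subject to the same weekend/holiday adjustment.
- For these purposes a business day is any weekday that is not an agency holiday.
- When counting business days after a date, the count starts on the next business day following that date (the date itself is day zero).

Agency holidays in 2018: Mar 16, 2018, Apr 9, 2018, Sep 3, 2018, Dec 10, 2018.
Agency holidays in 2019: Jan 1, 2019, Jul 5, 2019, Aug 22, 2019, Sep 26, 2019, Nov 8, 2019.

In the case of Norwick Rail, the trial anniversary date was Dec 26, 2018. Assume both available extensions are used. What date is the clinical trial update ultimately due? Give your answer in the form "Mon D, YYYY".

Nov 25, 2019

9 months from Dec 26, 2018 is Sep 26, 2019.
Because Sep 26, 2019 is a listed holiday, the deadline becomes Sep 27, 2019 (Friday).
Counting 10 further business days from Sep 27, 2019 reaches Oct 11, 2019.
Oct 11, 2019 falls on a Friday, which is a business day, so no adjustment is needed.
The 45-calendar-day extension moves the deadline from Oct 11, 2019 to Nov 25, 2019.
Nov 25, 2019 (Monday) is already a business day.
The final due date is Nov 25, 2019.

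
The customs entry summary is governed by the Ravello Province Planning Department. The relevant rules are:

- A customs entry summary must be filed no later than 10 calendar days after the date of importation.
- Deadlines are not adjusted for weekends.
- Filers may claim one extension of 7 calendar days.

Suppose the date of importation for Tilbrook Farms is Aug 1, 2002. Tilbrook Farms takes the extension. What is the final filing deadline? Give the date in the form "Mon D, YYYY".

Aug 18, 2002

From Aug 1, 2002, 10 calendar days later is Aug 11, 2002.
No adjustment is made for weekends or holidays, so Aug 11, 2002 stands.
Applying the 7-calendar-day extension: Aug 11, 2002 + 7 days = Aug 18, 2002.
Aug 18, 2002 falls on a Sunday. The rules make no weekend/holiday allowance, so it remains Aug 18, 2002.
Final deadline: Aug 18, 2002.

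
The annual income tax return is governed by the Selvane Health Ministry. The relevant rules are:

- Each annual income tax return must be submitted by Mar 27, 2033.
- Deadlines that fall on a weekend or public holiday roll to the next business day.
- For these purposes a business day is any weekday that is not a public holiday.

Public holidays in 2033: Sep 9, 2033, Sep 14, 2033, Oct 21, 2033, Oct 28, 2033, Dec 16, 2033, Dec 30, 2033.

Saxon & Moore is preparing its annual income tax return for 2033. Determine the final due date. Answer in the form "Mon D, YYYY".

Mar 28, 2033

The statutory due date is Mar 27, 2033.
Mar 27, 2033 is a Sunday, so it moves to the next business day, Mar 28, 2033 (Monday).
Deadline: Mar 28, 2033.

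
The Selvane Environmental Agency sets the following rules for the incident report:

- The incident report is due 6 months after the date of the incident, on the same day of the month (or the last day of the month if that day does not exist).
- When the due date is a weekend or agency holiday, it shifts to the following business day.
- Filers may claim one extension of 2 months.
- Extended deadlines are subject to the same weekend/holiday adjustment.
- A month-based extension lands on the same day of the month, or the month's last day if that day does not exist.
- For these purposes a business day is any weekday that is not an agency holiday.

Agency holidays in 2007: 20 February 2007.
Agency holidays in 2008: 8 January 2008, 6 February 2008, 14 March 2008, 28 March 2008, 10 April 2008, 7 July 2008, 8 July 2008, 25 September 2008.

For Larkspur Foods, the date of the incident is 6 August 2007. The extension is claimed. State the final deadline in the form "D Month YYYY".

7 April 2008

6 months from 6 August 2007 is 6 February 2008.
6 February 2008 is a listed holiday, so it moves to the next business day, 7 February 2008 (Thursday).
The 2 months extension carries 7 February 2008 to 7 April 2008.
7 April 2008 is a Monday and not a listed holiday, so it stands.
Final deadline: 7 April 2008.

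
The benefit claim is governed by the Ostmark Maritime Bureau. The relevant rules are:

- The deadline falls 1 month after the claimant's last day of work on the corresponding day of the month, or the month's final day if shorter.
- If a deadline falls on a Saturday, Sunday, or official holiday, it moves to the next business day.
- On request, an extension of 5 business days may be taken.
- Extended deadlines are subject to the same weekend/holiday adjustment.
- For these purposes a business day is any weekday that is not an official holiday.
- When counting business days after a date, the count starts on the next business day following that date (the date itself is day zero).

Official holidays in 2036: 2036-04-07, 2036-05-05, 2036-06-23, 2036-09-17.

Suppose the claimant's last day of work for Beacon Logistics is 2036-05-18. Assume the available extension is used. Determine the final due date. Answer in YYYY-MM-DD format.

2036-06-26

1 month after 2036-05-18, on the same day of the month, is 2036-06-18.
Since 2036-06-18 is a Wednesday and not a holiday, the date is unchanged.
The 5-business-day extension runs from 2036-06-18 to 2036-06-26.
2036-06-26 is a Thursday and not a listed holiday, so it stands.
Deadline: 2036-06-26.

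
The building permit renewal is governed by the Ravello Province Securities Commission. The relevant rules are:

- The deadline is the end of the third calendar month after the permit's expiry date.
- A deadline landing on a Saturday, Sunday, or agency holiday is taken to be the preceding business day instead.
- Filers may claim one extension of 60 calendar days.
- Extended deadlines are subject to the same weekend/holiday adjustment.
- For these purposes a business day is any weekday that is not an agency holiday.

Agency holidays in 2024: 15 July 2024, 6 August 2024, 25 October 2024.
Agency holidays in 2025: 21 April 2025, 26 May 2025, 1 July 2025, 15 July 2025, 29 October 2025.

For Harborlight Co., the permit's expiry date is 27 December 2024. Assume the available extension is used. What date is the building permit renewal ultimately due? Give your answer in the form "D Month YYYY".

30 May 2025

The third month after 27 December 2024 is March 2025, whose last day is 31 March 2025.
Since 31 March 2025 is a Monday and not a holiday, the date is unchanged.
Add the 60 calendar-day extension to 31 March 2025: 30 May 2025.
30 May 2025 is a Friday and not a listed holiday, so it stands.
So the filing is due 30 May 2025.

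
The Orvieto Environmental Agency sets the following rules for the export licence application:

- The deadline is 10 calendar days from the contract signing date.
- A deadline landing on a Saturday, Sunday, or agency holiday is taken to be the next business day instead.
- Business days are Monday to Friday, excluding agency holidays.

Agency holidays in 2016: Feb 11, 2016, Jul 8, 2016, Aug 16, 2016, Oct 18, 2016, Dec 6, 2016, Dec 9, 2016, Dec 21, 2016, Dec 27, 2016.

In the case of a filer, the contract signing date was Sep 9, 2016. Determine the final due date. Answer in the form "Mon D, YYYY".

Adding 10 calendar days to Sep 9, 2016 gives Sep 19, 2016.
Since Sep 19, 2016 is a Monday and not a holiday, the date is unchanged.
The final due date is Sep 19, 2016.

Sep 19, 2016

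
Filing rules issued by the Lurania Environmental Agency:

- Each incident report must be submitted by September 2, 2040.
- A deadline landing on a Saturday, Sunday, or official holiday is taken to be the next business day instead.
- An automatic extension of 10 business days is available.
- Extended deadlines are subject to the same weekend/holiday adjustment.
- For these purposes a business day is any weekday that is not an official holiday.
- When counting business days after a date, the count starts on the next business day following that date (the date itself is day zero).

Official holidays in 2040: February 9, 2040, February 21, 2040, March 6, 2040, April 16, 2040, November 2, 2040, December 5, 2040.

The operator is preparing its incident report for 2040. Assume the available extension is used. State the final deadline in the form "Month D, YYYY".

September 17, 2040

The stated deadline is September 2, 2040.
September 2, 2040 is a Sunday, so it moves to the next business day, September 3, 2040 (Monday).
Applying the 10-business-day extension: 10 business days after September 3, 2040 is September 17, 2040.
Since September 17, 2040 is a Monday and not a holiday, the date is unchanged.
The final due date is September 17, 2040.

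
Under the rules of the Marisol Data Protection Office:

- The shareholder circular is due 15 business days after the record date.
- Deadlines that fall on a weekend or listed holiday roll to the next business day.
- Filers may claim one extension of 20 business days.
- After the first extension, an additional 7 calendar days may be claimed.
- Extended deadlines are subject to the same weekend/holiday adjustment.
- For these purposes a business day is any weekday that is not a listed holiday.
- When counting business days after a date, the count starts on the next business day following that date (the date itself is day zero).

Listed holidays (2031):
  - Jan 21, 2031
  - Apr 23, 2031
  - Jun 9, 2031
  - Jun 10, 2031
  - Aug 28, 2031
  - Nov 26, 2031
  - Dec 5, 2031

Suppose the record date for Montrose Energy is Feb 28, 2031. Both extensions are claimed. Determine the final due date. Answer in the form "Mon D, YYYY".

15 business days after Feb 28, 2031, excluding weekends and holidays, is Mar 21, 2031.
Mar 21, 2031 falls on a Friday, which is a business day, so no adjustment is needed.
Applying the 20-business-day extension: 20 business days after Mar 21, 2031 is Apr 18, 2031.
Apr 18, 2031 (Friday) is already a business day.
With the 7-day extension, Apr 18, 2031 becomes Apr 25, 2031.
Apr 25, 2031 is a Friday and not a listed holiday, so it stands.
Deadline: Apr 25, 2031.

Apr 25, 2031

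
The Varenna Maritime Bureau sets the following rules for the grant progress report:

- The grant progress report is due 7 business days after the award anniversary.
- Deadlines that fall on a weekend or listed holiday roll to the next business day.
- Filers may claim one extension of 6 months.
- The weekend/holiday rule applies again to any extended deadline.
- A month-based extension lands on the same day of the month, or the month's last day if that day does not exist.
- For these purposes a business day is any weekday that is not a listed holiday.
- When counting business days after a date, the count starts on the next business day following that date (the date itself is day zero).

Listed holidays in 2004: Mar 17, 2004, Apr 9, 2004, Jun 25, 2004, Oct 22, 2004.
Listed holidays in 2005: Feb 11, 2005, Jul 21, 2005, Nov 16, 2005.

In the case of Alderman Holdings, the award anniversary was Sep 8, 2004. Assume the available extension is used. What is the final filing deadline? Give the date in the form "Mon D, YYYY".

Mar 17, 2005

7 business days after Sep 8, 2004, excluding weekends and holidays, is Sep 17, 2004.
Sep 17, 2004 falls on a Friday, which is a business day, so no adjustment is needed.
The 6 months extension carries Sep 17, 2004 to Mar 17, 2005.
Mar 17, 2005 is a Thursday and not a listed holiday, so it stands.
Final deadline: Mar 17, 2005.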